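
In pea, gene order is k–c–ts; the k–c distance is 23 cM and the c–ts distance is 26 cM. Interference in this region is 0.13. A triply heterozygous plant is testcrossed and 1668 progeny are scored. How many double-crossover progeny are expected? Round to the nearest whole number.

87

Map distances give recombination frequencies of 0.230 and 0.260 for the two intervals.
With interference 0.13 (so coincidence = 0.87), expected double-crossover frequency = 0.230 × 0.260 × 0.87 = 0.05203.
Expected number = 0.05203 × 1668 = 86.78 ≈ 87.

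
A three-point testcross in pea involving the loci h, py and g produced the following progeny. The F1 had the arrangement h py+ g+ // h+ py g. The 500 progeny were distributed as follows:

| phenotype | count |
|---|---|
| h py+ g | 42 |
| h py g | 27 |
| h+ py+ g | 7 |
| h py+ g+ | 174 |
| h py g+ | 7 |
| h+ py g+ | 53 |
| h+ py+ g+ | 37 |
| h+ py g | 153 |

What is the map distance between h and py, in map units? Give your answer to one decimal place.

The two rarest classes, h py g+ and h+ py+ g, are the double crossovers. Comparing them with the parentals, only the py allele has switched, so py is the middle locus and the order is g – py – h.
Crossovers in the py–h interval produce the single-crossover classes h+ py+ g+ and h py g (37 + 27 = 64) plus the double crossovers (14).
RF(py–h) = (64 + 14) / 500 = 78/500 = 0.1560 → 15.6 map units.

15.6 map units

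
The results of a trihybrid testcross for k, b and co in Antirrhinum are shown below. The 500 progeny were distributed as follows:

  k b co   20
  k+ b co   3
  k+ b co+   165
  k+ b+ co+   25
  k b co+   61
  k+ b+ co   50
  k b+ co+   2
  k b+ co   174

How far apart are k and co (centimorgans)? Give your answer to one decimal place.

The two most frequent reciprocal classes, k+ b co+ and k b+ co, are the parental types, so the F1 was k+ b co+ / k b+ co.
The two rarest classes, k+ b co and k b+ co+, are the double crossovers. Comparing them with the parentals, only the co allele has switched, so co is the middle locus and the order is b – co – k.
Crossovers in the co–k interval produce the single-crossover classes k b co+ and k+ b+ co (61 + 50 = 111) plus the double crossovers (5).
RF(co–k) = (111 + 5) / 500 = 116/500 = 0.2320 → 23.2 centimorgans.

23.2 centimorgans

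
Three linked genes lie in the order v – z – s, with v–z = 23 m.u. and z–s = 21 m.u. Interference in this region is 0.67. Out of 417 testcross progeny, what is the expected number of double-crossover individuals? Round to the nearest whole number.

7

Map distances give recombination frequencies of 0.230 and 0.210 for the two intervals.
With interference 0.67 (so coincidence = 0.33), expected double-crossover frequency = 0.230 × 0.210 × 0.33 = 0.01594.
Expected number = 0.01594 × 417 = 6.65 ≈ 7.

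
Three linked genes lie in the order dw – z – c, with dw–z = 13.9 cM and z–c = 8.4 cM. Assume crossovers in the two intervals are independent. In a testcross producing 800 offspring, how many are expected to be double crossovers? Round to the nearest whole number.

Map distances give recombination frequencies of 0.139 and 0.084 for the two intervals.
With no interference, expected double-crossover frequency = 0.139 × 0.084 = 0.01168.
Expected number = 0.01168 × 800 = 9.34 ≈ 9.

9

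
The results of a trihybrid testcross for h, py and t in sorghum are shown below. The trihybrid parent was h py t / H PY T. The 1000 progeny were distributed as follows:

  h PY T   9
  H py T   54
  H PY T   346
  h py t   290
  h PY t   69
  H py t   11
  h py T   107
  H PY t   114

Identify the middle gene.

h

The two rarest classes, H py t and h PY T, are the double crossovers. Comparing them with the parentals, only the h allele has switched, so h is the middle locus and the order is py – h – t.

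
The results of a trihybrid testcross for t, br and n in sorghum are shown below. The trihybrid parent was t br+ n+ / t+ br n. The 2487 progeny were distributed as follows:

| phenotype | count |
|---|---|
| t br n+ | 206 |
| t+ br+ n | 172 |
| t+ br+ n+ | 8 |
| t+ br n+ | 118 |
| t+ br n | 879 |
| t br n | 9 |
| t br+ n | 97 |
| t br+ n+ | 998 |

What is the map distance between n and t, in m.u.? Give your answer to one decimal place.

9.3 m.u.

The two rarest classes, t+ br+ n+ and t br n, are the double crossovers. Comparing them with the parentals, only the t allele has switched, so t is the middle locus and the order is br – t – n.
Crossovers in the t–n interval produce the single-crossover classes t br+ n and t+ br n+ (97 + 118 = 215) plus the double crossovers (17).
RF(t–n) = (215 + 17) / 2487 = 232/2487 = 0.0933 → 9.3 m.u.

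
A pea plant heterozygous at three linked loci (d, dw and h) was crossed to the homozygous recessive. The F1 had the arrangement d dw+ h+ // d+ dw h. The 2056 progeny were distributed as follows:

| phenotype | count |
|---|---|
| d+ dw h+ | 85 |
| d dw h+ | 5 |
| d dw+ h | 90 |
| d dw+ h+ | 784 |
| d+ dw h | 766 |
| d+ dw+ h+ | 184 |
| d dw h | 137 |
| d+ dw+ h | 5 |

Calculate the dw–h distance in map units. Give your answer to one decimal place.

The two rarest classes, d dw h+ and d+ dw+ h, are the double crossovers. Comparing them with the parentals, only the dw allele has switched, so dw is the middle locus and the order is h – dw – d.
Crossovers in the h–dw interval produce the single-crossover classes d dw+ h and d+ dw h+ (90 + 85 = 175) plus the double crossovers (10).
RF(h–dw) = (175 + 10) / 2056 = 185/2056 = 0.0900 → 9.0 map units.

9.0 map units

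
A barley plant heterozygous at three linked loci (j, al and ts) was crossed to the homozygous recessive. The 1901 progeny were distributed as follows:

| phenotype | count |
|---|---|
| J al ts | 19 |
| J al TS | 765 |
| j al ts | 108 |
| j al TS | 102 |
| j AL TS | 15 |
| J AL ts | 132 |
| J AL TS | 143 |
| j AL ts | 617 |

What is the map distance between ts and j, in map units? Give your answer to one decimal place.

The two most frequent reciprocal classes, J al TS and j AL ts, are the parental types, so the F1 was J al TS / j AL ts.
The two rarest classes, J al ts and j AL TS, are the double crossovers. Comparing them with the parentals, only the ts allele has switched, so ts is the middle locus and the order is al – ts – j.
Crossovers in the ts–j interval produce the single-crossover classes j al TS and J AL ts (102 + 132 = 234) plus the double crossovers (34).
RF(ts–j) = (234 + 34) / 1901 = 268/1901 = 0.1410 → 14.1 map units.

14.1 map units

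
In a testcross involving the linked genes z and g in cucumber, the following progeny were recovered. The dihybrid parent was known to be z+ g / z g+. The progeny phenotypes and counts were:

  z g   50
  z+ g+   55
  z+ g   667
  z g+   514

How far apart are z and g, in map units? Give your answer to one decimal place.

The recombinant classes are z+ g+ and z g: 55 + 50 = 105.
Recombination frequency = 105/1286 = 0.0816 ≈ 8.2%, i.e. 8.2 map units.

8.2 map units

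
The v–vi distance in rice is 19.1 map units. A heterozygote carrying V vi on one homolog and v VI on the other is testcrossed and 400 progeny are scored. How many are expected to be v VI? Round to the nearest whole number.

A map distance of 19.1 map units corresponds to a recombination frequency of 0.191.
The F1 is V vi / v VI, so v VI is a parental gamete class with expected frequency (1 − r)/2 = 0.809/2 = 0.4045.
Expected number = 0.4045 × 400 = 161.80 ≈ 162.

162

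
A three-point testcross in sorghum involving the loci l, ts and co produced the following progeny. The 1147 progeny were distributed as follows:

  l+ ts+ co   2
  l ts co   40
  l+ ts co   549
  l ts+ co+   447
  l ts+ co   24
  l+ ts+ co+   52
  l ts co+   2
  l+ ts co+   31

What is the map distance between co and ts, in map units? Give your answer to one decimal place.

The two most frequent reciprocal classes, l ts+ co+ and l+ ts co, are the parental types, so the F1 was l ts+ co+ / l+ ts co.
The two rarest classes, l ts co+ and l+ ts+ co, are the double crossovers. Comparing them with the parentals, only the ts allele has switched, so ts is the middle locus and the order is l – ts – co.
Crossovers in the ts–co interval produce the single-crossover classes l ts+ co and l+ ts co+ (24 + 31 = 55) plus the double crossovers (4).
RF(ts–co) = (55 + 4) / 1147 = 59/1147 = 0.0514 → 5.1 map units.

5.1 map units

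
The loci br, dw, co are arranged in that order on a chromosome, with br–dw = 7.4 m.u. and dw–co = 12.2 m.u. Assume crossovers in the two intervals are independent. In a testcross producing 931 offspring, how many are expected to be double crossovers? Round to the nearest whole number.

Map distances give recombination frequencies of 0.074 and 0.122 for the two intervals.
With no interference, expected double-crossover frequency = 0.074 × 0.122 = 0.00903.
Expected number = 0.00903 × 931 = 8.41 ≈ 8.

8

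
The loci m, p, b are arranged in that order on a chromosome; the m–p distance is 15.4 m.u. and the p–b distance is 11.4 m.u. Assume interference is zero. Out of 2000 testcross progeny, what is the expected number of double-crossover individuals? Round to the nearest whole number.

Map distances give recombination frequencies of 0.154 and 0.114 for the two intervals.
With no interference, expected double-crossover frequency = 0.154 × 0.114 = 0.01756.
Expected number = 0.01756 × 2000 = 35.11 ≈ 35.

35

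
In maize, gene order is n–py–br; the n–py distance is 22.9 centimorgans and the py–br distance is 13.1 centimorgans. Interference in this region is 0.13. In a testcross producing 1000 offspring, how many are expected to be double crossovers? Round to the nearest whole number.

Map distances give recombination frequencies of 0.229 and 0.131 for the two intervals.
With interference 0.13 (so coincidence = 0.87), expected double-crossover frequency = 0.229 × 0.131 × 0.87 = 0.02610.
Expected number = 0.02610 × 1000 = 26.10 ≈ 26.

26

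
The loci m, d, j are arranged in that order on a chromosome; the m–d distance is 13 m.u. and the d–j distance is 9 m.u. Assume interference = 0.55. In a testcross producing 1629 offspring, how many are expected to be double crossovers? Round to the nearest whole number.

Map distances give recombination frequencies of 0.130 and 0.090 for the two intervals.
With interference 0.55 (so coincidence = 0.45), expected double-crossover frequency = 0.130 × 0.090 × 0.45 = 0.00526.
Expected number = 0.00526 × 1629 = 8.58 ≈ 9.

9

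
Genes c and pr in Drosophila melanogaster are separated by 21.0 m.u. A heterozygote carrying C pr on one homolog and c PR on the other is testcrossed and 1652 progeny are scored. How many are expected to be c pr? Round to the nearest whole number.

A map distance of 21.0 m.u. corresponds to a recombination frequency of 0.210.
The F1 is C pr / c PR, so c pr is a recombinant gamete class with expected frequency r/2 = 0.210/2 = 0.1050.
Expected number = 0.1050 × 1652 = 173.46 ≈ 173.

173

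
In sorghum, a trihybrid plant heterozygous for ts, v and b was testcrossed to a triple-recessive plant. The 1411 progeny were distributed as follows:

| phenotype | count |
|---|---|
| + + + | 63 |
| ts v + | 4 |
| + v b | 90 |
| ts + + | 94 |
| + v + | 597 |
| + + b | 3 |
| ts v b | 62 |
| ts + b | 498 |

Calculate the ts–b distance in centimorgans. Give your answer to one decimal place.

The two most frequent reciprocal classes, + v + and ts + b, are the parental types, so the F1 was + v + / ts + b.
The two rarest classes, ts v + and + + b, are the double crossovers. Comparing them with the parentals, only the ts allele has switched, so ts is the middle locus and the order is b – ts – v.
Crossovers in the b–ts interval produce the single-crossover classes + v b and ts + + (90 + 94 = 184) plus the double crossovers (7).
RF(b–ts) = (184 + 7) / 1411 = 191/1411 = 0.1354 → 13.5 centimorgans.

13.5 centimorgans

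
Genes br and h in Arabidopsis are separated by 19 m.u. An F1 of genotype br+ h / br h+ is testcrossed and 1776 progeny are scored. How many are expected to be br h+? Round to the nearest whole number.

719

A map distance of 19 m.u. corresponds to a recombination frequency of 0.190.
The F1 is br+ h / br h+, so br h+ is a parental gamete class with expected frequency (1 − r)/2 = 0.810/2 = 0.4050.
Expected number = 0.4050 × 1776 = 719.28 ≈ 719.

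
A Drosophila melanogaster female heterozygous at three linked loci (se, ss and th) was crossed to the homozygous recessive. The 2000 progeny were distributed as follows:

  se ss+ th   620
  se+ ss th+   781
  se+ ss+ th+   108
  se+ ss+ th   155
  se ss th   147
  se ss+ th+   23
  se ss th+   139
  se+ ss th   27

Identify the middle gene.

th

The two most frequent reciprocal classes, se ss+ th and se+ ss th+, are the parental types, so the F1 was se ss+ th / se+ ss th+.
The two rarest classes, se ss+ th+ and se+ ss th, are the double crossovers. Comparing them with the parentals, only the th allele has switched, so th is the middle locus and the order is se – th – ss.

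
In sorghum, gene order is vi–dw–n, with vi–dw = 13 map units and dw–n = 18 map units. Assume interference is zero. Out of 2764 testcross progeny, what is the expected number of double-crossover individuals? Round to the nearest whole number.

Map distances give recombination frequencies of 0.130 and 0.180 for the two intervals.
With no interference, expected double-crossover frequency = 0.130 × 0.180 = 0.02340.
Expected number = 0.02340 × 2764 = 64.68 ≈ 65.

65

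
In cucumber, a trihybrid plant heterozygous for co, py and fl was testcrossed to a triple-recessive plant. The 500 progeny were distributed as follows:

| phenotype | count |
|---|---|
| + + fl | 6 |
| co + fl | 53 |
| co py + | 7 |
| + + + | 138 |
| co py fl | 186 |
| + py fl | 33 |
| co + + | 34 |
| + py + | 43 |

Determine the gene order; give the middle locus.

fl

The two most frequent reciprocal classes, + + + and co py fl, are the parental types, so the F1 was + + + / co py fl.
The two rarest classes, + + fl and co py +, are the double crossovers. Comparing them with the parentals, only the fl allele has switched, so fl is the middle locus and the order is co – fl – py.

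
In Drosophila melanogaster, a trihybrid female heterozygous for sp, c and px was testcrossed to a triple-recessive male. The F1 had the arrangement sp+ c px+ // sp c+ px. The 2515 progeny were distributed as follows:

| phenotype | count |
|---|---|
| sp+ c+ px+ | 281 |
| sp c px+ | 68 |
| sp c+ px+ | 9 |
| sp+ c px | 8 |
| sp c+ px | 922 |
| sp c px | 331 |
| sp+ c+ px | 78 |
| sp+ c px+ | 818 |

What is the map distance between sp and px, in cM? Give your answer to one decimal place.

The two rarest classes, sp+ c px and sp c+ px+, are the double crossovers. Comparing them with the parentals, only the px allele has switched, so px is the middle locus and the order is sp – px – c.
Crossovers in the sp–px interval produce the single-crossover classes sp c px+ and sp+ c+ px (68 + 78 = 146) plus the double crossovers (17).
RF(sp–px) = (146 + 17) / 2515 = 163/2515 = 0.0648 → 6.5 cM.

6.5 cM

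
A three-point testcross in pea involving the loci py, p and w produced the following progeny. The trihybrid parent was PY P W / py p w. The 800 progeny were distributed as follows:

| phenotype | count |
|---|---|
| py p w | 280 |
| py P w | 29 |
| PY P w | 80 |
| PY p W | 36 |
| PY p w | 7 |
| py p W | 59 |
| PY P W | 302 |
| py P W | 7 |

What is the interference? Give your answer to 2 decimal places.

0.07

The two rarest classes, py P W and PY p w, are the double crossovers. Comparing them with the parentals, only the py allele has switched, so py is the middle locus and the order is w – py – p.
w–py: (139 + 14)/800 = 0.1913; py–p: (65 + 14)/800 = 0.0988.
Expected DCO frequency = 0.1913 × 0.0988 ≈ 0.01890; observed = 14/800 ≈ 0.01750.
Coefficient of coincidence = 0.01750/0.01890 ≈ 0.93; interference = 1 − 0.93 = 0.07.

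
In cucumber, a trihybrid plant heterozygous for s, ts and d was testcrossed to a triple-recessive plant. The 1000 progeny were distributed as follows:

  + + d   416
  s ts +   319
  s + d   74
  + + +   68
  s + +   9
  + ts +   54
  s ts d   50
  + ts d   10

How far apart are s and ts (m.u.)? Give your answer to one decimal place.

14.7 m.u.

The two most frequent reciprocal classes, + + d and s ts +, are the parental types, so the F1 was + + d / s ts +.
The two rarest classes, + ts d and s + +, are the double crossovers. Comparing them with the parentals, only the ts allele has switched, so ts is the middle locus and the order is s – ts – d.
Crossovers in the s–ts interval produce the single-crossover classes s + d and + ts + (74 + 54 = 128) plus the double crossovers (19).
RF(s–ts) = (128 + 19) / 1000 = 147/1000 = 0.1470 → 14.7 m.u.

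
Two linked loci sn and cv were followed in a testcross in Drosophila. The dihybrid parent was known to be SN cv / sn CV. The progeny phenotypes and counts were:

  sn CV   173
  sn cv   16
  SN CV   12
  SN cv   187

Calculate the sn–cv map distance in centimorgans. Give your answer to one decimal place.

The recombinant classes are SN CV and sn cv: 12 + 16 = 28.
Recombination frequency = 28/388 = 0.0722 ≈ 7.2%, i.e. 7.2 centimorgans.

7.2 centimorgans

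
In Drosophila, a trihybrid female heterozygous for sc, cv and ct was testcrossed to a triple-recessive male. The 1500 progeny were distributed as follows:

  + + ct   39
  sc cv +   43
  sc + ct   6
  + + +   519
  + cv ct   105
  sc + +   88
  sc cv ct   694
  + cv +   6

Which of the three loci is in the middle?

cv

The two most frequent reciprocal classes, + + + and sc cv ct, are the parental types, so the F1 was + + + / sc cv ct.
The two rarest classes, + cv + and sc + ct, are the double crossovers. Comparing them with the parentals, only the cv allele has switched, so cv is the middle locus and the order is sc – cv – ct.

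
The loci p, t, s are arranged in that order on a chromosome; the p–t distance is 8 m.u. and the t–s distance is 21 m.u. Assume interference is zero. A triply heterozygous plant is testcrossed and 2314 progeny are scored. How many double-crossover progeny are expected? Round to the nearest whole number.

Map distances give recombination frequencies of 0.080 and 0.210 for the two intervals.
With no interference, expected double-crossover frequency = 0.080 × 0.210 = 0.01680.
Expected number = 0.01680 × 2314 = 38.88 ≈ 39.

39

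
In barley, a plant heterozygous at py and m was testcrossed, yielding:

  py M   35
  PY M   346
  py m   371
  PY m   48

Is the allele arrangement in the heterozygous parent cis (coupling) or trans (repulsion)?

The two most frequent classes are PY M (346) and py m (371); these are the parental (non-recombinant) types.
So the F1 carried PY M on one chromosome and py m on the other — the recessive alleles are on the same chromosome (cis / coupling).

cis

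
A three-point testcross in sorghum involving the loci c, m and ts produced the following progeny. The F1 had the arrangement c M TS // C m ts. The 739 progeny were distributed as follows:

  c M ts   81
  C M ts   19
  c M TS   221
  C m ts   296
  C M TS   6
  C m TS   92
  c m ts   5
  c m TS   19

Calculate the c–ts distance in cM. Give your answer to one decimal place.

The two rarest classes, C M TS and c m ts, are the double crossovers. Comparing them with the parentals, only the c allele has switched, so c is the middle locus and the order is ts – c – m.
Crossovers in the ts–c interval produce the single-crossover classes c M ts and C m TS (81 + 92 = 173) plus the double crossovers (11).
RF(ts–c) = (173 + 11) / 739 = 184/739 = 0.2490 → 24.9 cM.

24.9 cM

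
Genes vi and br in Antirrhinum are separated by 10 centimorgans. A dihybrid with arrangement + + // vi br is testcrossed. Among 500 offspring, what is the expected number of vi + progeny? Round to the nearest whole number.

25

A map distance of 10 centimorgans corresponds to a recombination frequency of 0.100.
The F1 is + + / vi br, so vi + is a recombinant gamete class with expected frequency r/2 = 0.100/2 = 0.0500.
Expected number = 0.0500 × 500 = 25.00 ≈ 25.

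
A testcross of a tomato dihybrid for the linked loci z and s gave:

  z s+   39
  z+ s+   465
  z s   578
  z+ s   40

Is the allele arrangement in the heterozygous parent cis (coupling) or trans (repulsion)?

cis

The two most frequent classes are z+ s+ (465) and z s (578); these are the parental (non-recombinant) types.
So the F1 carried z+ s+ on one chromosome and z s on the other — the recessive alleles are on the same chromosome (cis / coupling).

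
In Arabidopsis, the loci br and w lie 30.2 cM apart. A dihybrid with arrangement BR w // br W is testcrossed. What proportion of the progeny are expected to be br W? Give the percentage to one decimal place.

34.9%

A map distance of 30.2 cM corresponds to a recombination frequency of 0.302.
The F1 is BR w / br W, so br W is a parental gamete class with expected frequency (1 − r)/2 = 0.698/2 = 0.3490.
That is 0.3490 = 34.9% of the progeny.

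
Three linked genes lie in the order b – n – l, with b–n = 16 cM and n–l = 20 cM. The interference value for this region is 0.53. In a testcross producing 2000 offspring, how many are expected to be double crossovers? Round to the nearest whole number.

Map distances give recombination frequencies of 0.160 and 0.200 for the two intervals.
With interference 0.53 (so coincidence = 0.47), expected double-crossover frequency = 0.160 × 0.200 × 0.47 = 0.01504.
Expected number = 0.01504 × 2000 = 30.08 ≈ 30.

30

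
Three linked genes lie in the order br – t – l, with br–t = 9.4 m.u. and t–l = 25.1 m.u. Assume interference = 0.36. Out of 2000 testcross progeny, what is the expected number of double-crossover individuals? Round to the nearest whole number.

Map distances give recombination frequencies of 0.094 and 0.251 for the two intervals.
With interference 0.36 (so coincidence = 0.64), expected double-crossover frequency = 0.094 × 0.251 × 0.64 = 0.01510.
Expected number = 0.01510 × 2000 = 30.20 ≈ 30.

30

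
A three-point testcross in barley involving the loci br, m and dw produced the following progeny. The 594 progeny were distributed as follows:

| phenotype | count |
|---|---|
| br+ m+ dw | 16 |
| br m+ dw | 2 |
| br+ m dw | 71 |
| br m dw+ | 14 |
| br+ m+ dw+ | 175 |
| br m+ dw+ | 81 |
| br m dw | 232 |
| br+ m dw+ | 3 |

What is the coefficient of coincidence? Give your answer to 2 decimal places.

0.54

The two most frequent reciprocal classes, br m dw and br+ m+ dw+, are the parental types, so the F1 was br m dw / br+ m+ dw+.
The two rarest classes, br m+ dw and br+ m dw+, are the double crossovers. Comparing them with the parentals, only the m allele has switched, so m is the middle locus and the order is br – m – dw.
br–m: (152 + 5)/594 = 0.2643; m–dw: (30 + 5)/594 = 0.0589.
Expected DCO frequency = 0.2643 × 0.0589 ≈ 0.01557; observed = 5/594 ≈ 0.00842.
Coefficient of coincidence = 0.00842/0.01557 ≈ 0.54.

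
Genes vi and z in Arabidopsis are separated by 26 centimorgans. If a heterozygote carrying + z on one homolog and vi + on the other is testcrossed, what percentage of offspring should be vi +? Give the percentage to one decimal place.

A map distance of 26 centimorgans corresponds to a recombination frequency of 0.260.
The F1 is + z / vi +, so vi + is a parental gamete class with expected frequency (1 − r)/2 = 0.740/2 = 0.3700.
That is 0.3700 = 37.0% of the progeny.

37.0%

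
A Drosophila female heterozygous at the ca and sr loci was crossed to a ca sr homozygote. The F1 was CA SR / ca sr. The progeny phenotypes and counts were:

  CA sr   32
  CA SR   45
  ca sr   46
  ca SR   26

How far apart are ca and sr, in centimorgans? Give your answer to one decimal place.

The recombinant classes are CA sr and ca SR: 32 + 26 = 58.
Recombination frequency = 58/149 = 0.3893 ≈ 38.9%, i.e. 38.9 centimorgans.

38.9 centimorgans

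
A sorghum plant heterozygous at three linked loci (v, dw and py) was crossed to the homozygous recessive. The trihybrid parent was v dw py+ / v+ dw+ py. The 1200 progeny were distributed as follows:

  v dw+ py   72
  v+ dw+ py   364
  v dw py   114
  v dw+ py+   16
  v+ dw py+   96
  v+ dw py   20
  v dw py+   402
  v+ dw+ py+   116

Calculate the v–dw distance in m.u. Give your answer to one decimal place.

17.0 m.u.

The two rarest classes, v dw+ py+ and v+ dw py, are the double crossovers. Comparing them with the parentals, only the dw allele has switched, so dw is the middle locus and the order is v – dw – py.
Crossovers in the v–dw interval produce the single-crossover classes v+ dw py+ and v dw+ py (96 + 72 = 168) plus the double crossovers (36).
RF(v–dw) = (168 + 36) / 1200 = 204/1200 = 0.1700 → 17.0 m.u.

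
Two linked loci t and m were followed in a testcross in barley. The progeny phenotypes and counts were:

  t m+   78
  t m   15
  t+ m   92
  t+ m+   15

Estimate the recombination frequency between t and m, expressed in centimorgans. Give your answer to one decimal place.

The two most frequent classes, t+ m (92) and t m+ (78), are the parental types, so the F1 was t+ m / t m+.
The recombinant classes are t+ m+ and t m: 15 + 15 = 30.
Recombination frequency = 30/200 = 0.1500 ≈ 15.0%, i.e. 15.0 centimorgans.

15.0 centimorgans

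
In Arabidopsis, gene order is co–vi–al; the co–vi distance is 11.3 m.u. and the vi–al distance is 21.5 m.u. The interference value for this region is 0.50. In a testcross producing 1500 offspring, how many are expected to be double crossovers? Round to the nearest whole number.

18

Map distances give recombination frequencies of 0.113 and 0.215 for the two intervals.
With interference 0.50 (so coincidence = 0.50), expected double-crossover frequency = 0.113 × 0.215 × 0.50 = 0.01215.
Expected number = 0.01215 × 1500 = 18.22 ≈ 18.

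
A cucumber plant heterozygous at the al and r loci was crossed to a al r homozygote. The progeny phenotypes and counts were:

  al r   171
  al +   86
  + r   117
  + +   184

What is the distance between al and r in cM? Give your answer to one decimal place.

The two most frequent classes, + + (184) and al r (171), are the parental types, so the F1 was + + / al r.
The recombinant classes are + r and al +: 117 + 86 = 203.
Recombination frequency = 203/558 = 0.3638 ≈ 36.4%, i.e. 36.4 cM.

36.4 cM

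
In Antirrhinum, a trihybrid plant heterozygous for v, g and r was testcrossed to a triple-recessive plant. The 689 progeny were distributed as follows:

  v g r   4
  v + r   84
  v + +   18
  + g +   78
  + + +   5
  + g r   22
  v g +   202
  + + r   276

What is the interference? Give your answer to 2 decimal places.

The two most frequent reciprocal classes, + + r and v g +, are the parental types, so the F1 was + + r / v g +.
The two rarest classes, + + + and v g r, are the double crossovers. Comparing them with the parentals, only the r allele has switched, so r is the middle locus and the order is v – r – g.
v–r: (162 + 9)/689 = 0.2482; r–g: (40 + 9)/689 = 0.0711.
Expected DCO frequency = 0.2482 × 0.0711 ≈ 0.01765; observed = 9/689 ≈ 0.01306.
Coefficient of coincidence = 0.01306/0.01765 ≈ 0.74; interference = 1 − 0.74 = 0.26.

0.26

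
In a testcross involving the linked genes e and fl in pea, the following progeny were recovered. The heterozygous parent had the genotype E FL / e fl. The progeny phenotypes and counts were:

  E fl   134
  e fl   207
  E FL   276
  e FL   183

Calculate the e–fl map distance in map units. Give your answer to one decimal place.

39.6 map units

The recombinant classes are E fl and e FL: 134 + 183 = 317.
Recombination frequency = 317/800 = 0.3962 ≈ 39.6%, i.e. 39.6 map units.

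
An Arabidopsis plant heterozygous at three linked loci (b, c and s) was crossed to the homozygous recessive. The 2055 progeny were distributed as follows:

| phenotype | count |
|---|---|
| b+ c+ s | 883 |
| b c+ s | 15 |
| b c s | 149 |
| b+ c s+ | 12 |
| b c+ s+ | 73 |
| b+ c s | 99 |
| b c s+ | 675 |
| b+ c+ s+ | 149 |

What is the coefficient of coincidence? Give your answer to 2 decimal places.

The two most frequent reciprocal classes, b+ c+ s and b c s+, are the parental types, so the F1 was b+ c+ s / b c s+.
The two rarest classes, b c+ s and b+ c s+, are the double crossovers. Comparing them with the parentals, only the b allele has switched, so b is the middle locus and the order is c – b – s.
c–b: (172 + 27)/2055 = 0.0968; b–s: (298 + 27)/2055 = 0.1582.
Expected DCO frequency = 0.0968 × 0.1582 ≈ 0.01531; observed = 27/2055 ≈ 0.01314.
Coefficient of coincidence = 0.01314/0.01531 ≈ 0.86.

0.86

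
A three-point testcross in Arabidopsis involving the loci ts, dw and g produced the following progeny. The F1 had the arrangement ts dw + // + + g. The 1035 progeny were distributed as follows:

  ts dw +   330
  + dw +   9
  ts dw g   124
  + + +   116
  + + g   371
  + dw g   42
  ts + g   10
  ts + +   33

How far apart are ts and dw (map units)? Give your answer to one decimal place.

The two rarest classes, + dw + and ts + g, are the double crossovers. Comparing them with the parentals, only the ts allele has switched, so ts is the middle locus and the order is dw – ts – g.
Crossovers in the dw–ts interval produce the single-crossover classes ts + + and + dw g (33 + 42 = 75) plus the double crossovers (19).
RF(dw–ts) = (75 + 19) / 1035 = 94/1035 = 0.0908 → 9.1 map units.

9.1 map units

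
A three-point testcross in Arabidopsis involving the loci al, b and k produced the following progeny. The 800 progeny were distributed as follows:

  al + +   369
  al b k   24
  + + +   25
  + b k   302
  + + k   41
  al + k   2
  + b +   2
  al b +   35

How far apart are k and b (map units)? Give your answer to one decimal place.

10.0 map units

The two most frequent reciprocal classes, al + + and + b k, are the parental types, so the F1 was al + + / + b k.
The two rarest classes, al + k and + b +, are the double crossovers. Comparing them with the parentals, only the k allele has switched, so k is the middle locus and the order is b – k – al.
Crossovers in the b–k interval produce the single-crossover classes al b + and + + k (35 + 41 = 76) plus the double crossovers (4).
RF(b–k) = (76 + 4) / 800 = 80/800 = 0.1000 → 10.0 map units.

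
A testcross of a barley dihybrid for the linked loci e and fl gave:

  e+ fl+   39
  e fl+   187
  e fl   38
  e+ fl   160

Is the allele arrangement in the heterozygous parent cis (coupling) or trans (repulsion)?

trans

The two most frequent classes are e+ fl (160) and e fl+ (187); these are the parental (non-recombinant) types.
So the F1 carried e+ fl on one chromosome and e fl+ on the other — the recessive alleles are on opposite chromosomes (trans / repulsion).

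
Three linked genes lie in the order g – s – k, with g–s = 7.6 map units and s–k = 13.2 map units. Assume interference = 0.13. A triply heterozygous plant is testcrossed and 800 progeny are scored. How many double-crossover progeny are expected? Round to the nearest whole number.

7

Map distances give recombination frequencies of 0.076 and 0.132 for the two intervals.
With interference 0.13 (so coincidence = 0.87), expected double-crossover frequency = 0.076 × 0.132 × 0.87 = 0.00873.
Expected number = 0.00873 × 800 = 6.98 ≈ 7.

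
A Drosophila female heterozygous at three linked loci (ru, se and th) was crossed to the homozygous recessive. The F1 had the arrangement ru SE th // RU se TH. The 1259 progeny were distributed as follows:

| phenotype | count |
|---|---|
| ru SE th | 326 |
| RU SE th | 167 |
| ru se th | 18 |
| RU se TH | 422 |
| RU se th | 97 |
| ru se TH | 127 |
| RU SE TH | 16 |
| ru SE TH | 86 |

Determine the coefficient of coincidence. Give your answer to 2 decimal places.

The two rarest classes, ru se th and RU SE TH, are the double crossovers. Comparing them with the parentals, only the se allele has switched, so se is the middle locus and the order is ru – se – th.
ru–se: (294 + 34)/1259 = 0.2605; se–th: (183 + 34)/1259 = 0.1724.
Expected DCO frequency = 0.2605 × 0.1724 ≈ 0.04491; observed = 34/1259 ≈ 0.02701.
Coefficient of coincidence = 0.02701/0.04491 ≈ 0.60.

0.60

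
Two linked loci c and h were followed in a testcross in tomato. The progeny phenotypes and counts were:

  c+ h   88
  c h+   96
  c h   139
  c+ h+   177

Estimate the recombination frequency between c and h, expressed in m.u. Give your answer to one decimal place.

The two most frequent classes, c+ h+ (177) and c h (139), are the parental types, so the F1 was c+ h+ / c h.
The recombinant classes are c+ h and c h+: 88 + 96 = 184.
Recombination frequency = 184/500 = 0.3680 ≈ 36.8%, i.e. 36.8 m.u.

36.8 m.u.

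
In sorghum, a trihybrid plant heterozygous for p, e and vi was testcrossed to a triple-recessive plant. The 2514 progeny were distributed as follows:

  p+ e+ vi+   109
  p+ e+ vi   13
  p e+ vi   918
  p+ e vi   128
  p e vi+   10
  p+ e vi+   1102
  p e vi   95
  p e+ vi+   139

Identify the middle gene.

p

The two most frequent reciprocal classes, p+ e vi+ and p e+ vi, are the parental types, so the F1 was p+ e vi+ / p e+ vi.
The two rarest classes, p e vi+ and p+ e+ vi, are the double crossovers. Comparing them with the parentals, only the p allele has switched, so p is the middle locus and the order is vi – p – e.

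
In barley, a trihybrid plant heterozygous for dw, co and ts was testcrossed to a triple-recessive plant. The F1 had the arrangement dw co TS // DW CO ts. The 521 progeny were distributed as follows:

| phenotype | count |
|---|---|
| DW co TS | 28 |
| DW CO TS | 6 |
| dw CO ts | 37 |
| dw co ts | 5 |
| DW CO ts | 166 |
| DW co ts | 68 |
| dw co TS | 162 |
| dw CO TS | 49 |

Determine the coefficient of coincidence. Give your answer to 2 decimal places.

0.59

The two rarest classes, dw co ts and DW CO TS, are the double crossovers. Comparing them with the parentals, only the ts allele has switched, so ts is the middle locus and the order is dw – ts – co.
dw–ts: (65 + 11)/521 = 0.1459; ts–co: (117 + 11)/521 = 0.2457.
Expected DCO frequency = 0.1459 × 0.2457 ≈ 0.03585; observed = 11/521 ≈ 0.02111.
Coefficient of coincidence = 0.02111/0.03585 ≈ 0.59.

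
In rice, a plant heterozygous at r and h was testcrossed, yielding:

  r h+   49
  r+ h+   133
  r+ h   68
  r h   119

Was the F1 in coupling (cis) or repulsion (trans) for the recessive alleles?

The two most frequent classes are r+ h+ (133) and r h (119); these are the parental (non-recombinant) types.
So the F1 carried r+ h+ on one chromosome and r h on the other — the recessive alleles are on the same chromosome (cis / coupling).

cis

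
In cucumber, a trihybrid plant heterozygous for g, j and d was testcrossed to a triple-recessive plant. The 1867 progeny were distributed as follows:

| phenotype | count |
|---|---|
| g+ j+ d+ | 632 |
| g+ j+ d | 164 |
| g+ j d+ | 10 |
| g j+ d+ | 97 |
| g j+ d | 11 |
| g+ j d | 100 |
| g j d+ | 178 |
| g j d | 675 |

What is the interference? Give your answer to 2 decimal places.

The two most frequent reciprocal classes, g j d and g+ j+ d+, are the parental types, so the F1 was g j d / g+ j+ d+.
The two rarest classes, g j+ d and g+ j d+, are the double crossovers. Comparing them with the parentals, only the j allele has switched, so j is the middle locus and the order is d – j – g.
d–j: (342 + 21)/1867 = 0.1944; j–g: (197 + 21)/1867 = 0.1168.
Expected DCO frequency = 0.1944 × 0.1168 ≈ 0.02271; observed = 21/1867 ≈ 0.01125.
Coefficient of coincidence = 0.01125/0.02271 ≈ 0.50; interference = 1 − 0.50 = 0.50.

0.50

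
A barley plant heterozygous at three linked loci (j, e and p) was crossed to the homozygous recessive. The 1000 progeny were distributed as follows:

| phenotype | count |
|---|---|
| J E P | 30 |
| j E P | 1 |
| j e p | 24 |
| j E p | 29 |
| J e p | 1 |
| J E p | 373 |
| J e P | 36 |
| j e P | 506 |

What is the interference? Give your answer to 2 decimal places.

The two most frequent reciprocal classes, j e P and J E p, are the parental types, so the F1 was j e P / J E p.
The two rarest classes, j E P and J e p, are the double crossovers. Comparing them with the parentals, only the e allele has switched, so e is the middle locus and the order is p – e – j.
p–e: (54 + 2)/1000 = 0.0560; e–j: (65 + 2)/1000 = 0.0670.
Expected DCO frequency = 0.0560 × 0.0670 ≈ 0.00375; observed = 2/1000 ≈ 0.00200.
Coefficient of coincidence = 0.00200/0.00375 ≈ 0.53; interference = 1 − 0.53 = 0.47.

0.47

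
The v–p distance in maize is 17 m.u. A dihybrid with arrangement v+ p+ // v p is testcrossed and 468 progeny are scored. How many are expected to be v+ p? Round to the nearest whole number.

40

A map distance of 17 m.u. corresponds to a recombination frequency of 0.170.
The F1 is v+ p+ / v p, so v+ p is a recombinant gamete class with expected frequency r/2 = 0.170/2 = 0.0850.
Expected number = 0.0850 × 468 = 39.78 ≈ 40.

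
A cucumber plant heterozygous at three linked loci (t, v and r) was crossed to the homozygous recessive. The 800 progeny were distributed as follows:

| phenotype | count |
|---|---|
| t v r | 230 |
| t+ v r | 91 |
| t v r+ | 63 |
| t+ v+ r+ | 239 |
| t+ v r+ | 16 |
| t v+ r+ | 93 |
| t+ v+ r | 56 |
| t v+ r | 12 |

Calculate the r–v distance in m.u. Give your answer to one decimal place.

18.4 m.u.

The two most frequent reciprocal classes, t+ v+ r+ and t v r, are the parental types, so the F1 was t+ v+ r+ / t v r.
The two rarest classes, t+ v r+ and t v+ r, are the double crossovers. Comparing them with the parentals, only the v allele has switched, so v is the middle locus and the order is t – v – r.
Crossovers in the v–r interval produce the single-crossover classes t+ v+ r and t v r+ (56 + 63 = 119) plus the double crossovers (28).
RF(v–r) = (119 + 28) / 800 = 147/800 = 0.1837 → 18.4 m.u.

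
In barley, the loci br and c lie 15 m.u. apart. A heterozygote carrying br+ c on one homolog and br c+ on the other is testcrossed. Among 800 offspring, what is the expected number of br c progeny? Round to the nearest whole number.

A map distance of 15 m.u. corresponds to a recombination frequency of 0.150.
The F1 is br+ c / br c+, so br c is a recombinant gamete class with expected frequency r/2 = 0.150/2 = 0.0750.
Expected number = 0.0750 × 800 = 60.00 ≈ 60.

60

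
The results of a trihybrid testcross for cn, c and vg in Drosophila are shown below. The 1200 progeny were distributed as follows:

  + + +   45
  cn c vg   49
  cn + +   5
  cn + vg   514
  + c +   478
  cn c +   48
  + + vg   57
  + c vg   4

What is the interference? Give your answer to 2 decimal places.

0.08

The two most frequent reciprocal classes, cn + vg and + c +, are the parental types, so the F1 was cn + vg / + c +.
The two rarest classes, cn + + and + c vg, are the double crossovers. Comparing them with the parentals, only the vg allele has switched, so vg is the middle locus and the order is cn – vg – c.
cn–vg: (105 + 9)/1200 = 0.0950; vg–c: (94 + 9)/1200 = 0.0858.
Expected DCO frequency = 0.0950 × 0.0858 ≈ 0.00815; observed = 9/1200 ≈ 0.00750.
Coefficient of coincidence = 0.00750/0.00815 ≈ 0.92; interference = 1 − 0.92 = 0.08.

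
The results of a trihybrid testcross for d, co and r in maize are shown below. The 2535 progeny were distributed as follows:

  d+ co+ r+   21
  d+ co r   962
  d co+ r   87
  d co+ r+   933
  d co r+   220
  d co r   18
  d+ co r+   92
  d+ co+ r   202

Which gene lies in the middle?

The two most frequent reciprocal classes, d+ co r and d co+ r+, are the parental types, so the F1 was d+ co r / d co+ r+.
The two rarest classes, d co r and d+ co+ r+, are the double crossovers. Comparing them with the parentals, only the d allele has switched, so d is the middle locus and the order is r – d – co.

d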